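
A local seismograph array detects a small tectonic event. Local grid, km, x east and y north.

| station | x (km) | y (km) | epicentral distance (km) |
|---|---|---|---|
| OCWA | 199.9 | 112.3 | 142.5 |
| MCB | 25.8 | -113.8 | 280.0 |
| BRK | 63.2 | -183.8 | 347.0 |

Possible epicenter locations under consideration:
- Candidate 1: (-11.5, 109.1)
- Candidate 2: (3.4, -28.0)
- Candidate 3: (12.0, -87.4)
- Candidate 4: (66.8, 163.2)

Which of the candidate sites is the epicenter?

Candidate 4

For each candidate, compare |candidate − station| to the reported distance:
Candidate 1: residuals OCWA 68.9, MCB 54.0, BRK 44.7 → max 68.9 km
Candidate 2: residuals OCWA 98.9, MCB 191.3, BRK 180.1 → max 191.3 km
Candidate 3: residuals OCWA 131.7, MCB 250.2, BRK 237.8 → max 250.2 km
Candidate 4: residuals OCWA 0.0, MCB 0.0, BRK 0.0 → max 0.0 km
Only Candidate 4 has all residuals ≈ 0.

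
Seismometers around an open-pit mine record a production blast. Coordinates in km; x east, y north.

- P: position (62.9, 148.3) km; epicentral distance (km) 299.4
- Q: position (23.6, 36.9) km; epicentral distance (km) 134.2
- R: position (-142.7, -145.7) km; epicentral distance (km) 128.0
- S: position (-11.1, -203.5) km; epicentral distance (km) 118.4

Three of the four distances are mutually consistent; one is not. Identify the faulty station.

P

Solve using three stations at a time. Using Q, R, S (subtract circle equations pairwise → linear system) gives (x, y) ≈ (-29.2, -86.5).
Distances from that point to each station vs reported:
  P: calculated 252.2 vs reported 299.4 → residual 47.2 km
  Q: calculated 134.2 vs reported 134.2 → residual 0.0 km
  R: calculated 128.0 vs reported 128.0 → residual 0.0 km
  S: calculated 118.4 vs reported 118.4 → residual 0.0 km
Q, R, S are mutually consistent (residuals ≈ 0); P is off by 47.2 km.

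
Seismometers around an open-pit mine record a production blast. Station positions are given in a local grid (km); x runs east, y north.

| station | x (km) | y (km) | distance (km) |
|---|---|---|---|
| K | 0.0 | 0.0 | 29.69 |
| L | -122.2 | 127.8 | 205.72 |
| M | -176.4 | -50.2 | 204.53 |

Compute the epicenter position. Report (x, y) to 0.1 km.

Circle about each station: x² + y² = 29.69²; (x + 122.2)² + (y − 127.8)² = 205.72²; (x + 176.4)² + (y + 50.2)² = 204.53².
Subtracting the K equation from the L and M equations removes the quadratic terms:
-244.4 x + 255.6 y = -10173.54
-352.8 x − 100.4 y = -7314.02
Solving the 2×2 system: x ≈ 25.2, y ≈ -15.7 km.

(25.2, -15.7)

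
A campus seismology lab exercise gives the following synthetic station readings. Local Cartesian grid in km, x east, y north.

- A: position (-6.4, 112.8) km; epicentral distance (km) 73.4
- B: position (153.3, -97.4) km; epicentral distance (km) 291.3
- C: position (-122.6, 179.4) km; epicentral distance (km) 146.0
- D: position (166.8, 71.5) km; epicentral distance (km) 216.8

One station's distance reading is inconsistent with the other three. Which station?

B

Solve using three stations at a time. Using A, C, D (subtract circle equations pairwise → linear system) gives (x, y) ≈ (-49.2, 53.2).
Distances from that point to each station vs reported:
  A: calculated 73.4 vs reported 73.4 → residual 0.0 km
  B: calculated 252.4 vs reported 291.3 → residual 38.9 km
  C: calculated 146.0 vs reported 146.0 → residual 0.0 km
  D: calculated 216.8 vs reported 216.8 → residual 0.0 km
A, C, D are mutually consistent (residuals ≈ 0); B is off by 38.9 km.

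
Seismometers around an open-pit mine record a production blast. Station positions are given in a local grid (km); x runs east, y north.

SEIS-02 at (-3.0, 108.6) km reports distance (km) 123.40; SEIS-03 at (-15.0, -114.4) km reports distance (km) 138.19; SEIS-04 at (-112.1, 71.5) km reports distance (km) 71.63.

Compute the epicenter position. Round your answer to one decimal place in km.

(-76.4, 9.4)

Circle about each station: (x + 3.0)² + (y − 108.6)² = 123.40²; (x + 15.0)² + (y + 114.4)² = 138.19²; (x + 112.1)² + (y − 71.5)² = 71.63².
Subtracting the SEIS-02 equation from the SEIS-03 and SEIS-04 equations removes the quadratic terms:
-24.0 x − 446.0 y = -2359.52
-218.2 x − 74.2 y = 15972.40
Solving the 2×2 system: x ≈ -76.4, y ≈ 9.4 km.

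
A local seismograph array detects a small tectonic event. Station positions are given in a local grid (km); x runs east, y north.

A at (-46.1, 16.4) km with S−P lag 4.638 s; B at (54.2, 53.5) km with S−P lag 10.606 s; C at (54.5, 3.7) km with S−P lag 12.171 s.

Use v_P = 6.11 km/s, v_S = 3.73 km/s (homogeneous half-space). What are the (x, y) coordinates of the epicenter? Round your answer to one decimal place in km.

Distance from S−P lag: d = Δt · v_P v_S / (v_P − v_S) = Δt · (6.11·3.73)/(6.11−3.73) ≈ 9.5758·Δt.
So d_A = 44.41, d_B = 101.56, d_C = 116.55 km.
Circle about each station: (x + 46.1)² + (y − 16.4)² = 44.41²; (x − 54.2)² + (y − 53.5)² = 101.56²; (x − 54.5)² + (y − 3.7)² = 116.55².
Subtracting pairs of circle equations eliminates x²+y² and gives linear equations (the radical axes):
200.6 x + 74.2 y = -4936.47
201.2 x − 25.4 y = -11021.88
Solving the 2×2 system: x ≈ -47.1, y ≈ 60.8 km.

x ≈ -47.1 km, y ≈ 60.8 km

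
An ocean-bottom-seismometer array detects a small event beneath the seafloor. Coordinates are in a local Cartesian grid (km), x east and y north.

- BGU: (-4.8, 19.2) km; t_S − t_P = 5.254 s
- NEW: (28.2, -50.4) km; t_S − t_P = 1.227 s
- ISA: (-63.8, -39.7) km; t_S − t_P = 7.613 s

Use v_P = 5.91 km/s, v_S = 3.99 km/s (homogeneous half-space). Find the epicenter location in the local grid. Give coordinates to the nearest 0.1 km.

Distance from S−P lag: d = Δt · v_P v_S / (v_P − v_S) = Δt · (5.91·3.99)/(5.91−3.99) ≈ 12.2817·Δt.
So d_BGU = 64.53, d_NEW = 15.07, d_ISA = 93.50 km.
Circle about each station: (x + 4.8)² + (y − 19.2)² = 64.53²; (x − 28.2)² + (y + 50.4)² = 15.07²; (x + 63.8)² + (y + 39.7)² = 93.50².
Subtracting the BGU equation from the NEW and ISA equations removes the quadratic terms:
66.0 x − 139.2 y = 6880.74
-118.0 x − 117.8 y = 676.72
Solving the 2×2 system: x ≈ 29.6, y ≈ -35.4 km.

x ≈ 29.6 km, y ≈ -35.4 km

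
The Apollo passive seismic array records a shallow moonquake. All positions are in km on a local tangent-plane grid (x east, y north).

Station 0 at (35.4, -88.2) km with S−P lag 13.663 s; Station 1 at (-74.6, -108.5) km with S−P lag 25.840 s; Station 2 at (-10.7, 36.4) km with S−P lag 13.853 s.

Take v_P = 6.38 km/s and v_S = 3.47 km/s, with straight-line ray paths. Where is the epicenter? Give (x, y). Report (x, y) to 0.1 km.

x ≈ 88.6 km, y ≈ 1.1 km

Distance from S−P lag: d = Δt · v_P v_S / (v_P − v_S) = Δt · (6.38·3.47)/(6.38−3.47) ≈ 7.6078·Δt.
So d_Station 0 = 103.94, d_Station 1 = 196.58, d_Station 2 = 105.39 km.
Circle about each station: (x − 35.4)² + (y + 88.2)² = 103.94²; (x + 74.6)² + (y + 108.5)² = 196.58²; (x + 10.7)² + (y − 36.4)² = 105.39².
Subtracting the Station 0 equation from the Station 1 and Station 2 equations removes the quadratic terms:
-220.0 x − 40.6 y = -19535.16
-92.2 x + 249.2 y = -7896.48
Solving the 2×2 system: x ≈ 88.6, y ≈ 1.1 km.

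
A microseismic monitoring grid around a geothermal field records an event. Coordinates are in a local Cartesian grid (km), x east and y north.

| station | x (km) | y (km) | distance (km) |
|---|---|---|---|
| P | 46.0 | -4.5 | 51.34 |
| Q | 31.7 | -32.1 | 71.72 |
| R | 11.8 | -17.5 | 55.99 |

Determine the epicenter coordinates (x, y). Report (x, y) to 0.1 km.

Circle about each station: (x − 46.0)² + (y + 4.5)² = 51.34²; (x − 31.7)² + (y + 32.1)² = 71.72²; (x − 11.8)² + (y + 17.5)² = 55.99².
Subtracting pairs of circle equations eliminates x²+y² and gives linear equations (the radical axes):
-28.6 x − 55.2 y = -2608.91
-68.4 x − 26.0 y = -2189.84
Solving the 2×2 system: x ≈ 17.5, y ≈ 38.2 km.

17.5 km east, 38.2 km north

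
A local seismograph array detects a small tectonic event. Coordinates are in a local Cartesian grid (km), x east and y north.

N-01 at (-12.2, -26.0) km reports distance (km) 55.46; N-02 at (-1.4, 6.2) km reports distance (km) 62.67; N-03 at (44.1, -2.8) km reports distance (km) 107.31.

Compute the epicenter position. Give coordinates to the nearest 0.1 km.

Circle about each station: (x + 12.2)² + (y + 26.0)² = 55.46²; (x + 1.4)² + (y − 6.2)² = 62.67²; (x − 44.1)² + (y + 2.8)² = 107.31².
Subtracting the N-01 equation from the N-02 and N-03 equations removes the quadratic terms:
21.6 x + 64.4 y = -1636.16
112.6 x + 46.4 y = -7311.81
Solving the 2×2 system: x ≈ -63.2, y ≈ -4.2 km.

-63.2 km east, -4.2 km north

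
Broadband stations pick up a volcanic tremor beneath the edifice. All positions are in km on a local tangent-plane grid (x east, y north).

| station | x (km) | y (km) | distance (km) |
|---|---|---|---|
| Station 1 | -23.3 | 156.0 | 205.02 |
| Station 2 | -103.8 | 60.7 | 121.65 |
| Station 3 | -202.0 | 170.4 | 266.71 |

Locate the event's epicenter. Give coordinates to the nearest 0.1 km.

x ≈ -48.2 km, y ≈ -47.5 km

Circle about each station: (x + 23.3)² + (y − 156.0)² = 205.02²; (x + 103.8)² + (y − 60.7)² = 121.65²; (x + 202.0)² + (y − 170.4)² = 266.71².
Subtracting the Station 1 equation from the Station 2 and Station 3 equations removes the quadratic terms:
-161.0 x − 190.6 y = 16814.52
-357.4 x + 28.8 y = 15860.25
Solving the 2×2 system: x ≈ -48.2, y ≈ -47.5 km.
Check against Station 1 (with the unrounded x, y): √((x + 23.3)²+(y − 156.0)²) = 205.02 ≈ 205.02 km. ✓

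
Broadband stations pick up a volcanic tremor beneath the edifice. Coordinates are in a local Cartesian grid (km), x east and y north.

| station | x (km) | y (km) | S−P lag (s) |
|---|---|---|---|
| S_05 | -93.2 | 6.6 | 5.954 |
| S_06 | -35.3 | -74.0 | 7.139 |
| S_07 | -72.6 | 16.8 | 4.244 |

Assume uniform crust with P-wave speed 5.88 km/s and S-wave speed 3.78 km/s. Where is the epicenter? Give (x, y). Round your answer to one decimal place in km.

Distance from S−P lag: d = Δt · v_P v_S / (v_P − v_S) = Δt · (5.88·3.78)/(5.88−3.78) ≈ 10.5840·Δt.
So d_S_05 = 63.02, d_S_06 = 75.56, d_S_07 = 44.92 km.
Circle about each station: (x + 93.2)² + (y − 6.6)² = 63.02²; (x + 35.3)² + (y + 74.0)² = 75.56²; (x + 72.6)² + (y − 16.8)² = 44.92².
Subtracting pairs of circle equations eliminates x²+y² and gives linear equations (the radical axes):
115.8 x − 161.2 y = -3745.50
41.2 x + 20.4 y = -1223.09
Solving the 2×2 system: x ≈ -30.4, y ≈ 1.4 km.

(-30.4, 1.4)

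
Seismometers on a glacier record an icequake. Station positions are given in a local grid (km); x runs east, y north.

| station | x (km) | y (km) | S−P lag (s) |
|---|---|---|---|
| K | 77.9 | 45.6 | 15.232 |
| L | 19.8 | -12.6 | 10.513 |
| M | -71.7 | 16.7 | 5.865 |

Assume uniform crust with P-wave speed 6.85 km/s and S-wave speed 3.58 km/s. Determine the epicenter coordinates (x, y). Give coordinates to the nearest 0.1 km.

(-36.3, 42.8)

Distance from S−P lag: d = Δt · v_P v_S / (v_P − v_S) = Δt · (6.85·3.58)/(6.85−3.58) ≈ 7.4994·Δt.
So d_K = 114.23, d_L = 78.84, d_M = 43.98 km.
Circle about each station: (x − 77.9)² + (y − 45.6)² = 114.23²; (x − 19.8)² + (y + 12.6)² = 78.84²; (x + 71.7)² + (y − 16.7)² = 43.98².
Subtracting the K equation from the L and M equations removes the quadratic terms:
-116.2 x − 116.4 y = -764.22
-299.2 x − 57.8 y = 8386.26
Solving the 2×2 system: x ≈ -36.3, y ≈ 42.8 km.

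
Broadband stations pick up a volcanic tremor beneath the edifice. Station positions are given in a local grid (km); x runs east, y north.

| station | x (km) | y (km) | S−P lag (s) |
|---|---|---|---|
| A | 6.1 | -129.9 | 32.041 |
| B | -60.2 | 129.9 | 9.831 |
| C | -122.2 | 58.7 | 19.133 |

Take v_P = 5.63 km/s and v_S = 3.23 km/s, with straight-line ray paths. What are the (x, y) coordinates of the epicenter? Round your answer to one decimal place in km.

12.3 km east, 112.8 km north

Distance from S−P lag: d = Δt · v_P v_S / (v_P − v_S) = Δt · (5.63·3.23)/(5.63−3.23) ≈ 7.5770·Δt.
So d_A = 242.78, d_B = 74.49, d_C = 144.97 km.
Circle about each station: (x − 6.1)² + (y + 129.9)² = 242.78²; (x + 60.2)² + (y − 129.9)² = 74.49²; (x + 122.2)² + (y − 58.7)² = 144.97².
Subtracting the A equation from the B and C equations removes the quadratic terms:
-132.6 x + 519.6 y = 56980.20
-256.6 x + 377.2 y = 39393.14
Solving the 2×2 system: x ≈ 12.3, y ≈ 112.8 km.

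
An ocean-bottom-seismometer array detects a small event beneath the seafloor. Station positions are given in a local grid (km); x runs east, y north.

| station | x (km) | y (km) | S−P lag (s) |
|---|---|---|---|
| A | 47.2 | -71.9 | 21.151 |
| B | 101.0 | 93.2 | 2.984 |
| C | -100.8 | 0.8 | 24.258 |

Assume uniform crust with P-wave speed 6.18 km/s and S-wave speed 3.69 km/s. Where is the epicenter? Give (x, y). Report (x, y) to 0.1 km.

(88.3, 117.4)

Distance from S−P lag: d = Δt · v_P v_S / (v_P − v_S) = Δt · (6.18·3.69)/(6.18−3.69) ≈ 9.1583·Δt.
So d_A = 193.71, d_B = 27.33, d_C = 222.16 km.
Circle about each station: (x − 47.2)² + (y + 71.9)² = 193.71²; (x − 101.0)² + (y − 93.2)² = 27.33²; (x + 100.8)² + (y − 0.8)² = 222.16².
Subtracting pairs of circle equations eliminates x²+y² and gives linear equations (the radical axes):
107.6 x + 330.2 y = 48266.43
-296.0 x + 145.4 y = -9067.67
Solving the 2×2 system: x ≈ 88.3, y ≈ 117.4 km.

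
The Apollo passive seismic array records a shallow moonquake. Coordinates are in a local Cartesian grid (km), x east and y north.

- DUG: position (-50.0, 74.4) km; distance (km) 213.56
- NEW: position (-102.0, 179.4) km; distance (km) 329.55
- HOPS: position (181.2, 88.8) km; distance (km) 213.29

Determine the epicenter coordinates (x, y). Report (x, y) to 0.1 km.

Circle about each station: (x + 50.0)² + (y − 74.4)² = 213.56²; (x + 102.0)² + (y − 179.4)² = 329.55²; (x − 181.2)² + (y − 88.8)² = 213.29².
Subtracting the DUG equation from the NEW and HOPS equations removes the quadratic terms:
-104.0 x + 210.0 y = -28442.33
462.4 x + 28.8 y = 32798.77
Solving the 2×2 system: x ≈ 77.0, y ≈ -97.3 km.

x ≈ 77.0 km, y ≈ -97.3 km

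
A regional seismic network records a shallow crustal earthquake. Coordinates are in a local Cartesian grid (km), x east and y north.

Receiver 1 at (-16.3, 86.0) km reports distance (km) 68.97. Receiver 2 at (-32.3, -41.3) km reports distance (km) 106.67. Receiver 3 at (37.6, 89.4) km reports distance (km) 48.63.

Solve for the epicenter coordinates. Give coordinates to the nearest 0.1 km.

(35.8, 40.8)

Circle about each station: (x + 16.3)² + (y − 86.0)² = 68.97²; (x + 32.3)² + (y + 41.3)² = 106.67²; (x − 37.6)² + (y − 89.4)² = 48.63².
Subtracting the Receiver 1 equation from the Receiver 2 and Receiver 3 equations removes the quadratic terms:
-32.0 x − 254.6 y = -11534.34
107.8 x + 6.8 y = 4136.41
Solving the 2×2 system: x ≈ 35.8, y ≈ 40.8 km.
Check against Receiver 1 (with the unrounded x, y): √((x + 16.3)²+(y − 86.0)²) = 68.97 ≈ 68.97 km. ✓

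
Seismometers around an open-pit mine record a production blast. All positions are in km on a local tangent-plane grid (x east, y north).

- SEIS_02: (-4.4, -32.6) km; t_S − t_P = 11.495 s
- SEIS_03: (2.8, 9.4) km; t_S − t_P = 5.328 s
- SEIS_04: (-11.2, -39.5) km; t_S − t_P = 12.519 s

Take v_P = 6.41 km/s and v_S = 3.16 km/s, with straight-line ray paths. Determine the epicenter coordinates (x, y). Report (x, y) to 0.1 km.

Distance from S−P lag: d = Δt · v_P v_S / (v_P − v_S) = Δt · (6.41·3.16)/(6.41−3.16) ≈ 6.2325·Δt.
So d_SEIS_02 = 71.64, d_SEIS_03 = 33.21, d_SEIS_04 = 78.02 km.
Circle about each station: (x + 4.4)² + (y + 32.6)² = 71.64²; (x − 2.8)² + (y − 9.4)² = 33.21²; (x + 11.2)² + (y + 39.5)² = 78.02².
Subtracting pairs of circle equations eliminates x²+y² and gives linear equations (the radical axes):
14.4 x + 84.0 y = 3043.47
-13.6 x − 13.8 y = -351.26
Solving the 2×2 system: x ≈ -13.2, y ≈ 38.5 km.

-13.2 km east, 38.5 km north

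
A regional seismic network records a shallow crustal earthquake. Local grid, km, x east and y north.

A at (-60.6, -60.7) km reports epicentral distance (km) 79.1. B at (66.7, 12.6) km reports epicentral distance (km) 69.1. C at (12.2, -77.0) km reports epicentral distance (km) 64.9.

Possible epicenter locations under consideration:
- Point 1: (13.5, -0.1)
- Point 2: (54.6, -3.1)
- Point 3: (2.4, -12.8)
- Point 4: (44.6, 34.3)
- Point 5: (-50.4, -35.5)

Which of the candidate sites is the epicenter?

Point 3

For each candidate, compare |candidate − station| to the reported distance:
Point 1: residuals A 16.6, B 14.4, C 12.0 → max 16.6 km
Point 2: residuals A 49.7, B 49.3, C 20.3 → max 49.7 km
Point 3: residuals A 0.0, B 0.0, C 0.0 → max 0.0 km
Point 4: residuals A 62.6, B 38.1, C 51.0 → max 62.6 km
Point 5: residuals A 51.9, B 57.5, C 10.2 → max 57.5 km
Only Point 3 has all residuals ≈ 0.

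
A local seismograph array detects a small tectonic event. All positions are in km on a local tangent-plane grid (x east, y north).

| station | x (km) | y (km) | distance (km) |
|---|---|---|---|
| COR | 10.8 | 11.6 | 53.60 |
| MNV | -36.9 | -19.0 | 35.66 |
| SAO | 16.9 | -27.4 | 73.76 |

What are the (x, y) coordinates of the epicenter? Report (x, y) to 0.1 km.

Circle about each station: (x − 10.8)² + (y − 11.6)² = 53.60²; (x + 36.9)² + (y + 19.0)² = 35.66²; (x − 16.9)² + (y + 27.4)² = 73.76².
Subtracting pairs of circle equations eliminates x²+y² and gives linear equations (the radical axes):
-95.4 x − 61.2 y = 3072.73
12.2 x − 78.0 y = -1782.41
Solving the 2×2 system: x ≈ -42.6, y ≈ 16.2 km.
Check against COR (with the unrounded x, y): √((x − 10.8)²+(y − 11.6)²) = 53.59 ≈ 53.60 km. ✓

(-42.6, 16.2)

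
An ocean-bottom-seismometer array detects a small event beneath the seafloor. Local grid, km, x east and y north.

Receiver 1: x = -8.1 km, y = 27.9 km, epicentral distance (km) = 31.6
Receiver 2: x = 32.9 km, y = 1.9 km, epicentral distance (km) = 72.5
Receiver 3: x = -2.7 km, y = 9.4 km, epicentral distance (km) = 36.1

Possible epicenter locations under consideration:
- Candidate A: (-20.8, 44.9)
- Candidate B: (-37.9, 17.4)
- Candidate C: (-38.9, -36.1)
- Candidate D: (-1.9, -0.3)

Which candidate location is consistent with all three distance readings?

For each candidate, compare |candidate − station| to the reported distance:
Candidate A: residuals Receiver 1 10.4, Receiver 2 3.7, Receiver 3 3.7 → max 10.4 km
Candidate B: residuals Receiver 1 0.0, Receiver 2 0.0, Receiver 3 0.0 → max 0.0 km
Candidate C: residuals Receiver 1 39.4, Receiver 2 8.7, Receiver 3 22.0 → max 39.4 km
Candidate D: residuals Receiver 1 2.7, Receiver 2 37.6, Receiver 3 26.4 → max 37.6 km
Only Candidate B has all residuals ≈ 0.

Candidate B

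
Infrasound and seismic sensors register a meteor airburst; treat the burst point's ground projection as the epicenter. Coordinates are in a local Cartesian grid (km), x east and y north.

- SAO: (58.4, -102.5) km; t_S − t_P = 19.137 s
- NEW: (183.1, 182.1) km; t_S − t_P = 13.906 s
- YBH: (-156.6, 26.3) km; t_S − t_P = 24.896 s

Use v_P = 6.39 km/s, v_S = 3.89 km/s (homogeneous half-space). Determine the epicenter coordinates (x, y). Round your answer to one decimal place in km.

Distance from S−P lag: d = Δt · v_P v_S / (v_P − v_S) = Δt · (6.39·3.89)/(6.39−3.89) ≈ 9.9428·Δt.
So d_SAO = 190.28, d_NEW = 138.27, d_YBH = 247.54 km.
Circle about each station: (x − 58.4)² + (y + 102.5)² = 190.28²; (x − 183.1)² + (y − 182.1)² = 138.27²; (x + 156.6)² + (y − 26.3)² = 247.54².
Subtracting the SAO equation from the NEW and YBH equations removes the quadratic terms:
249.4 x + 569.2 y = 69857.10
-430.0 x + 257.6 y = -13771.13
Solving the 2×2 system: x ≈ 83.6, y ≈ 86.1 km.

(83.6, 86.1)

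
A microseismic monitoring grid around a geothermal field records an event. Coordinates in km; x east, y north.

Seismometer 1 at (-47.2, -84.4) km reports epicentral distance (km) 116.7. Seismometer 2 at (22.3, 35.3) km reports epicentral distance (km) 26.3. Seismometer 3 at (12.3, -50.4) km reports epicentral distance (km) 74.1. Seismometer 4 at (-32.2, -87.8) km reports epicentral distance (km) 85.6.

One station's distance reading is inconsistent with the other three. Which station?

Solve using three stations at a time. Using Seismometer 1, Seismometer 2, Seismometer 3 (subtract circle equations pairwise → linear system) gives (x, y) ≈ (-0.5, 22.5).
Distances from that point to each station vs reported:
  Seismometer 1: calculated 116.7 vs reported 116.7 → residual 0.0 km
  Seismometer 2: calculated 26.2 vs reported 26.3 → residual 0.1 km
  Seismometer 3: calculated 74.1 vs reported 74.1 → residual 0.0 km
  Seismometer 4: calculated 114.8 vs reported 85.6 → residual 29.2 km
Seismometer 1, Seismometer 2, Seismometer 3 are mutually consistent (residuals ≈ 0); Seismometer 4 is off by 29.2 km.

Seismometer 4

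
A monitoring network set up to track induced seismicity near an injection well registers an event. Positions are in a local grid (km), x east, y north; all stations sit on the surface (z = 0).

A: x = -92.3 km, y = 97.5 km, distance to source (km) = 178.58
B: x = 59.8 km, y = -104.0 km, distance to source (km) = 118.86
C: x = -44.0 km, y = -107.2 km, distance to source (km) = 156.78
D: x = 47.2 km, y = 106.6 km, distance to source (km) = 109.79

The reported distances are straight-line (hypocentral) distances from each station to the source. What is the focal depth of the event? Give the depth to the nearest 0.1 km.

Each station gives a sphere (x−x_i)² + (y−y_i)² + z² = d_i² (stations at z=0).
Subtracting the A sphere from B and C: z² cancels, leaving linear equations in x and y:
304.2 x − 403.0 y = 14129.62
96.6 x − 409.4 y = 2713.15
Solving: x ≈ 54.798, y ≈ 6.303 km (keep extra digits for the depth step; rounded: 54.8, 6.3).
Then from the A sphere: z² = 178.58² − (x + 92.3)² − (y − 97.5)² with x = 54.798, y = 6.303, so z ≈ 44.001 ≈ 44.0 km.
Check against D (with the unrounded solution): distance 109.79 ≈ 109.79 km. ✓

44.0 km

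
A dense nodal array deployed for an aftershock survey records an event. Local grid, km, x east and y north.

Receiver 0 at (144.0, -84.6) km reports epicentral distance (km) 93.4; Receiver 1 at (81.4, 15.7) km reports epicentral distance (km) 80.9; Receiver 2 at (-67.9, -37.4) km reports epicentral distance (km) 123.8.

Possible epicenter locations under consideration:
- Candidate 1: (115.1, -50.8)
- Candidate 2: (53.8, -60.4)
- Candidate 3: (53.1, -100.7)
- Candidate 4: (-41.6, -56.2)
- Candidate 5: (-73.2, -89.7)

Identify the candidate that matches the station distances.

Candidate 2

For each candidate, compare |candidate − station| to the reported distance:
Candidate 1: residuals Receiver 0 48.9, Receiver 1 6.3, Receiver 2 59.7 → max 59.7 km
Candidate 2: residuals Receiver 0 0.0, Receiver 1 0.1, Receiver 2 0.1 → max 0.1 km
Candidate 3: residuals Receiver 0 1.1, Receiver 1 38.9, Receiver 2 12.8 → max 38.9 km
Candidate 4: residuals Receiver 0 94.4, Receiver 1 61.6, Receiver 2 91.5 → max 94.4 km
Candidate 5: residuals Receiver 0 123.9, Receiver 1 106.2, Receiver 2 71.2 → max 123.9 km
Only Candidate 2 has all residuals ≈ 0.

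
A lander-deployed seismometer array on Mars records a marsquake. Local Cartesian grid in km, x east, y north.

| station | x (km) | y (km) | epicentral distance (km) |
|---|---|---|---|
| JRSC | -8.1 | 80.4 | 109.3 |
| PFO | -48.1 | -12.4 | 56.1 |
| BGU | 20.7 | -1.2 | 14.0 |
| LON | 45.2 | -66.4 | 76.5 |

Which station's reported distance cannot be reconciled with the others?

JRSC

Solve using three stations at a time. Using PFO, BGU, LON (subtract circle equations pairwise → linear system) gives (x, y) ≈ (6.7, -0.3).
Distances from that point to each station vs reported:
  JRSC: calculated 82.0 vs reported 109.3 → residual 27.3 km
  PFO: calculated 56.1 vs reported 56.1 → residual 0.0 km
  BGU: calculated 14.0 vs reported 14.0 → residual 0.0 km
  LON: calculated 76.5 vs reported 76.5 → residual 0.0 km
PFO, BGU, LON are mutually consistent (residuals ≈ 0); JRSC is off by 27.3 km.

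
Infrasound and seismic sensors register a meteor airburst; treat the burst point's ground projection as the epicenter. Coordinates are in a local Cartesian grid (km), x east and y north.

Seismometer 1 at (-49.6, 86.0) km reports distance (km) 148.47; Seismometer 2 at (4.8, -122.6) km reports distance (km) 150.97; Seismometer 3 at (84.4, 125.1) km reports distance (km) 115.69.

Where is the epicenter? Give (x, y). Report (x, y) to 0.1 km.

Circle about each station: (x + 49.6)² + (y − 86.0)² = 148.47²; (x − 4.8)² + (y + 122.6)² = 150.97²; (x − 84.4)² + (y − 125.1)² = 115.69².
Subtracting pairs of circle equations eliminates x²+y² and gives linear equations (the radical axes):
108.8 x − 417.2 y = 4449.04
268.0 x + 78.2 y = 21576.37
Solving the 2×2 system: x ≈ 77.7, y ≈ 9.6 km.

(77.7, 9.6)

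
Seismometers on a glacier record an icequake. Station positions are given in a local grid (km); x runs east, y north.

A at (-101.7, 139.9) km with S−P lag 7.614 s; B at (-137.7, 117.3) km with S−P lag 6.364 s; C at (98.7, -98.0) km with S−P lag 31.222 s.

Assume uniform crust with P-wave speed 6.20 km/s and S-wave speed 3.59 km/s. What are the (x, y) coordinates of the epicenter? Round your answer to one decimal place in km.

Distance from S−P lag: d = Δt · v_P v_S / (v_P − v_S) = Δt · (6.20·3.59)/(6.20−3.59) ≈ 8.5280·Δt.
So d_A = 64.93, d_B = 54.27, d_C = 266.26 km.
Circle about each station: (x + 101.7)² + (y − 139.9)² = 64.93²; (x + 137.7)² + (y − 117.3)² = 54.27²; (x − 98.7)² + (y + 98.0)² = 266.26².
Subtracting pairs of circle equations eliminates x²+y² and gives linear equations (the radical axes):
-72.0 x − 45.2 y = 4076.35
400.8 x − 475.8 y = -77247.69
Solving the 2×2 system: x ≈ -103.7, y ≈ 75.0 km.

(-103.7, 75.0)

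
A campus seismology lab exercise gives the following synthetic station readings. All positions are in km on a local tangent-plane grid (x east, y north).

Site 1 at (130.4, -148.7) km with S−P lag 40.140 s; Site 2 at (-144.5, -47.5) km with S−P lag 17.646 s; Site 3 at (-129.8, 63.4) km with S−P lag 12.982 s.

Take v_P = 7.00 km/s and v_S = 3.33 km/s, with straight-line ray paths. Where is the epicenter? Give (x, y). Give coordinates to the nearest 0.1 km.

Distance from S−P lag: d = Δt · v_P v_S / (v_P − v_S) = Δt · (7.00·3.33)/(7.00−3.33) ≈ 6.3515·Δt.
So d_Site 1 = 254.95, d_Site 2 = 112.08, d_Site 3 = 82.46 km.
Circle about each station: (x − 130.4)² + (y + 148.7)² = 254.95²; (x + 144.5)² + (y + 47.5)² = 112.08²; (x + 129.8)² + (y − 63.4)² = 82.46².
Subtracting the Site 1 equation from the Site 2 and Site 3 equations removes the quadratic terms:
-549.8 x + 202.4 y = 36458.23
-520.4 x + 424.2 y = 39951.60
Solving the 2×2 system: x ≈ -57.7, y ≈ 23.4 km.
Check against Site 1 (with the unrounded x, y): √((x − 130.4)²+(y + 148.7)²) = 254.95 ≈ 254.95 km. ✓

(-57.7, 23.4)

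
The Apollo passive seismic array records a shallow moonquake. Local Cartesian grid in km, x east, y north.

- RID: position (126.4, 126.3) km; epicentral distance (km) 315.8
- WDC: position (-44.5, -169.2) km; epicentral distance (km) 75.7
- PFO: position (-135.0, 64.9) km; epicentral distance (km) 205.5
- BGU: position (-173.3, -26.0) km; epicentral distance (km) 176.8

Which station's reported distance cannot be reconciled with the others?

Solve using three stations at a time. Using WDC, PFO, BGU (subtract circle equations pairwise → linear system) gives (x, y) ≈ (-12.9, -100.4).
Distances from that point to each station vs reported:
  RID: calculated 266.1 vs reported 315.8 → residual 49.7 km
  WDC: calculated 75.7 vs reported 75.7 → residual 0.0 km
  PFO: calculated 205.5 vs reported 205.5 → residual 0.0 km
  BGU: calculated 176.8 vs reported 176.8 → residual 0.0 km
WDC, PFO, BGU are mutually consistent (residuals ≈ 0); RID is off by 49.7 km.

RID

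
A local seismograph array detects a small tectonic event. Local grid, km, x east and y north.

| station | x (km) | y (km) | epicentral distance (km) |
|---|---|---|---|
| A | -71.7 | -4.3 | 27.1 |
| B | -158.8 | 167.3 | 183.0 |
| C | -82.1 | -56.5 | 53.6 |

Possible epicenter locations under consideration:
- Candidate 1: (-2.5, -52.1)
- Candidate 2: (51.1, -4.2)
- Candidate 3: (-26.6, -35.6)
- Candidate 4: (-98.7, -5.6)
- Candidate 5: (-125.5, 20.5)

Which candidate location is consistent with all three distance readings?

For each candidate, compare |candidate − station| to the reported distance:
Candidate 1: residuals A 57.0, B 86.4, C 26.1 → max 86.4 km
Candidate 2: residuals A 95.7, B 88.1, C 89.5 → max 95.7 km
Candidate 3: residuals A 27.8, B 59.2, C 5.7 → max 59.2 km
Candidate 4: residuals A 0.1, B 0.0, C 0.1 → max 0.1 km
Candidate 5: residuals A 32.1, B 32.5, C 34.8 → max 34.8 km
Only Candidate 4 has all residuals ≈ 0.

Candidate 4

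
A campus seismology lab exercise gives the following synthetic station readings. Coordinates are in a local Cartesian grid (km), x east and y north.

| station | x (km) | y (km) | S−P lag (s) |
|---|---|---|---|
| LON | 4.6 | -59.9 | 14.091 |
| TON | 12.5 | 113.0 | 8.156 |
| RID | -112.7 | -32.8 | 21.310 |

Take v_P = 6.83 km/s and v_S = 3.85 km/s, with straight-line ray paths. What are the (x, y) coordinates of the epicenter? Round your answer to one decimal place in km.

Distance from S−P lag: d = Δt · v_P v_S / (v_P − v_S) = Δt · (6.83·3.85)/(6.83−3.85) ≈ 8.8240·Δt.
So d_LON = 124.34, d_TON = 71.97, d_RID = 188.04 km.
Circle about each station: (x − 4.6)² + (y + 59.9)² = 124.34²; (x − 12.5)² + (y − 113.0)² = 71.97²; (x + 112.7)² + (y + 32.8)² = 188.04².
Subtracting the LON equation from the TON and RID equations removes the quadratic terms:
15.8 x + 345.8 y = 19596.83
-234.6 x + 54.2 y = -9730.65
Solving the 2×2 system: x ≈ 54.0, y ≈ 54.2 km.
Check against LON (with the unrounded x, y): √((x − 4.6)²+(y + 59.9)²) = 124.34 ≈ 124.34 km. ✓

54.0 km east, 54.2 km north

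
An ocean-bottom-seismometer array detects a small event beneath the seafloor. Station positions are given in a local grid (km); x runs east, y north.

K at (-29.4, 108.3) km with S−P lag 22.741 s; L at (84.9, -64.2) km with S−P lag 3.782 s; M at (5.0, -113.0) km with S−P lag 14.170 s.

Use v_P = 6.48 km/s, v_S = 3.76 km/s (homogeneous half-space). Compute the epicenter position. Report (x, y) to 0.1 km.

Distance from S−P lag: d = Δt · v_P v_S / (v_P − v_S) = Δt · (6.48·3.76)/(6.48−3.76) ≈ 8.9576·Δt.
So d_K = 203.71, d_L = 33.88, d_M = 126.93 km.
Circle about each station: (x + 29.4)² + (y − 108.3)² = 203.71²; (x − 84.9)² + (y + 64.2)² = 33.88²; (x − 5.0)² + (y + 113.0)² = 126.93².
Subtracting the K equation from the L and M equations removes the quadratic terms:
228.6 x − 345.0 y = 39086.31
68.8 x − 442.6 y = 25587.29
Solving the 2×2 system: x ≈ 109.4, y ≈ -40.8 km.

x ≈ 109.4 km, y ≈ -40.8 km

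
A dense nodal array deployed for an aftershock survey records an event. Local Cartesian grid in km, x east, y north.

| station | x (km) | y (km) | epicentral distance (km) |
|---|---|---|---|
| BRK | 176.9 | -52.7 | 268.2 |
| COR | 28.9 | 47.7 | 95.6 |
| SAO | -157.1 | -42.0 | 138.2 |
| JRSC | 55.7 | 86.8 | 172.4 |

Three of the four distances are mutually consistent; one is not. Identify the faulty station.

JRSC

Solve using three stations at a time. Using BRK, COR, SAO (subtract circle equations pairwise → linear system) gives (x, y) ≈ (-65.7, 61.7).
Distances from that point to each station vs reported:
  BRK: calculated 268.2 vs reported 268.2 → residual 0.0 km
  COR: calculated 95.6 vs reported 95.6 → residual 0.0 km
  SAO: calculated 138.2 vs reported 138.2 → residual 0.0 km
  JRSC: calculated 124.0 vs reported 172.4 → residual 48.4 km
BRK, COR, SAO are mutually consistent (residuals ≈ 0); JRSC is off by 48.4 km.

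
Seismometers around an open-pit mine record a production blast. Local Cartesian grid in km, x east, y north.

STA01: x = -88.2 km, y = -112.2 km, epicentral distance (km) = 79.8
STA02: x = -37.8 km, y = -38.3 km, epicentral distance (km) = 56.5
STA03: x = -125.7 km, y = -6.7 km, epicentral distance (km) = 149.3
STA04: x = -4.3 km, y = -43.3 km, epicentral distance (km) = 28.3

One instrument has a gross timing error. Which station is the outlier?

Solve using three stations at a time. Using STA02, STA03, STA04 (subtract circle equations pairwise → linear system) gives (x, y) ≈ (10.6, -67.7).
Distances from that point to each station vs reported:
  STA01: calculated 108.4 vs reported 79.8 → residual 28.6 km
  STA02: calculated 56.7 vs reported 56.5 → residual 0.2 km
  STA03: calculated 149.4 vs reported 149.3 → residual 0.1 km
  STA04: calculated 28.6 vs reported 28.3 → residual 0.3 km
STA02, STA03, STA04 are mutually consistent (residuals ≈ 0); STA01 is off by 28.6 km.

STA01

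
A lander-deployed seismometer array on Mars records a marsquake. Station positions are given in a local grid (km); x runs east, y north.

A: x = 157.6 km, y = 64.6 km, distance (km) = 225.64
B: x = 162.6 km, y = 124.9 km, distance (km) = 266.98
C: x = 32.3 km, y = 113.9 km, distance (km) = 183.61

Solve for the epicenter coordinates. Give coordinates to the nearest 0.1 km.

Circle about each station: (x − 157.6)² + (y − 64.6)² = 225.64²; (x − 162.6)² + (y − 124.9)² = 266.98²; (x − 32.3)² + (y − 113.9)² = 183.61².
Subtracting the A equation from the B and C equations removes the quadratic terms:
10.0 x + 120.6 y = -7337.06
-250.6 x + 98.6 y = 2206.36
Solving the 2×2 system: x ≈ -31.7, y ≈ -58.2 km.

(-31.7, -58.2)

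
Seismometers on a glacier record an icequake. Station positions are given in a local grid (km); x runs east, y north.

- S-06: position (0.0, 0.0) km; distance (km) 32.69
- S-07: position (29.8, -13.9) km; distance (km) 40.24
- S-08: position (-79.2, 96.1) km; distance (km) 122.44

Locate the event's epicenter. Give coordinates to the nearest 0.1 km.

(20.7, 25.3)

Circle about each station: x² + y² = 32.69²; (x − 29.8)² + (y + 13.9)² = 40.24²; (x + 79.2)² + (y − 96.1)² = 122.44².
Subtracting the S-06 equation from the S-07 and S-08 equations removes the quadratic terms:
59.6 x − 27.8 y = 530.63
-158.4 x + 192.2 y = 1584.93
Solving the 2×2 system: x ≈ 20.7, y ≈ 25.3 km.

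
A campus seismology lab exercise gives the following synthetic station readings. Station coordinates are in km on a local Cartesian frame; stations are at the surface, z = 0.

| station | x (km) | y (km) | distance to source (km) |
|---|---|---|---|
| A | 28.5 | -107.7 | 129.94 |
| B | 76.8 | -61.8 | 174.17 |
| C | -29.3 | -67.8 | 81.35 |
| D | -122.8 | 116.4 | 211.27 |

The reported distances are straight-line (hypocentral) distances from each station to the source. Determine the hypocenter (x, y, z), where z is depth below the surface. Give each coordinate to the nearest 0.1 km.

Each station gives a sphere (x−x_i)² + (y−y_i)² + z² = d_i² (stations at z=0).
Subtracting the A sphere from B and C: z² cancels, leaving linear equations in x and y:
96.6 x + 91.8 y = -16144.85
-115.6 x + 79.8 y = 3310.37
Solving: x ≈ -86.910, y ≈ -84.416 km (keep extra digits for the depth step; rounded: -86.9, -84.4).
Then from the A sphere: z² = 129.94² − (x − 28.5)² − (y + 107.7)² with x = -86.910, y = -84.416, so z ≈ 54.980 ≈ 55.0 km.

x ≈ -86.9 km, y ≈ -84.4 km, depth ≈ 55.0 km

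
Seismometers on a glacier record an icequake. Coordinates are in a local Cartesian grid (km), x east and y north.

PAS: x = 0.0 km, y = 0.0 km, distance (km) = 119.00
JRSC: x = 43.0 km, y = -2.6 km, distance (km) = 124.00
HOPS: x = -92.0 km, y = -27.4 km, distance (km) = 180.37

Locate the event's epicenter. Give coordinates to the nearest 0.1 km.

Circle about each station: x² + y² = 119.00²; (x − 43.0)² + (y + 2.6)² = 124.00²; (x + 92.0)² + (y + 27.4)² = 180.37².
Subtracting the PAS equation from the JRSC and HOPS equations removes the quadratic terms:
86.0 x − 5.2 y = 640.76
-184.0 x − 54.8 y = -9157.58
Solving the 2×2 system: x ≈ 14.6, y ≈ 118.1 km.

x ≈ 14.6 km, y ≈ 118.1 km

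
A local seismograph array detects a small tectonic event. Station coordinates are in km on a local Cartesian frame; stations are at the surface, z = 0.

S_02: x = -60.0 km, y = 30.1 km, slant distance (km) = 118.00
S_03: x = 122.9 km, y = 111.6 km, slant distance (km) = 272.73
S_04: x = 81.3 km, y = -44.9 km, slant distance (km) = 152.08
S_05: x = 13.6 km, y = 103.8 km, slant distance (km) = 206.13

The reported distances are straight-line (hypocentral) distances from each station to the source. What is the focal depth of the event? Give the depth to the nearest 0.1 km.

19.0 km

Each station gives a sphere (x−x_i)² + (y−y_i)² + z² = d_i² (stations at z=0).
Subtracting the S_02 sphere from S_03 and S_04: z² cancels, leaving linear equations in x and y:
365.8 x + 163.0 y = -37404.69
282.6 x − 150.0 y = -5084.64
Solving: x ≈ -63.799, y ≈ -86.300 km (keep extra digits for the depth step; rounded: -63.8, -86.3).
Then from the S_02 sphere: z² = 118.00² − (x + 60.0)² − (y − 30.1)² with x = -63.799, y = -86.300, so z ≈ 18.990 ≈ 19.0 km.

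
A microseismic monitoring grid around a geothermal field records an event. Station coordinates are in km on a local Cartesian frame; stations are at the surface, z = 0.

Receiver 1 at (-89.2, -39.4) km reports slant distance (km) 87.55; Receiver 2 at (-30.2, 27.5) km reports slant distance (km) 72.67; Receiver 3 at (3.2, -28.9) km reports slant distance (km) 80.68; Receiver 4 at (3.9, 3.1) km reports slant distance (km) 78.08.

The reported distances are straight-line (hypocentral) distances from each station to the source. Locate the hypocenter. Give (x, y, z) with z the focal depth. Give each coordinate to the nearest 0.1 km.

Each station gives a sphere (x−x_i)² + (y−y_i)² + z² = d_i² (stations at z=0).
Subtracting the Receiver 1 sphere from Receiver 2 and Receiver 3: z² cancels, leaving linear equations in x and y:
118.0 x + 133.8 y = -5456.64
184.8 x + 21.0 y = -7507.81
Solving: x ≈ -40.001, y ≈ -5.504 km (keep extra digits for the depth step; rounded: -40.0, -5.5).
Then from the Receiver 1 sphere: z² = 87.55² − (x + 89.2)² − (y + 39.4)² with x = -40.001, y = -5.504, so z ≈ 63.996 ≈ 64.0 km.

(-40.0, -5.5, 64.0)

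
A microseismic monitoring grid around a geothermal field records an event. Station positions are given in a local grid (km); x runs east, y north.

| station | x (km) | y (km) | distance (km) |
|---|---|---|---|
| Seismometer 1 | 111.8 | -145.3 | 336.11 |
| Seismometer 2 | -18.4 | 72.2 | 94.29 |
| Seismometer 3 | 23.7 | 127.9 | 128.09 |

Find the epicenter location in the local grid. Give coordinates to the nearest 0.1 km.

Circle about each station: (x − 111.8)² + (y + 145.3)² = 336.11²; (x + 18.4)² + (y − 72.2)² = 94.29²; (x − 23.7)² + (y − 127.9)² = 128.09².
Subtracting the Seismometer 1 equation from the Seismometer 2 and Seismometer 3 equations removes the quadratic terms:
-260.4 x + 435.0 y = 76019.40
-176.2 x + 546.4 y = 79871.65
Solving the 2×2 system: x ≈ -103.5, y ≈ 112.8 km.

x ≈ -103.5 km, y ≈ 112.8 km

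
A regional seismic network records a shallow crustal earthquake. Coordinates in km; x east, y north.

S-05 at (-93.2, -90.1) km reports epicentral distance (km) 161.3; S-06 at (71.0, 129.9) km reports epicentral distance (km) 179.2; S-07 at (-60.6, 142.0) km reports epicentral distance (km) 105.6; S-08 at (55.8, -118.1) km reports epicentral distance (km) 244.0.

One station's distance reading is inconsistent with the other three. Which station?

Solve using three stations at a time. Using S-05, S-06, S-08 (subtract circle equations pairwise → linear system) gives (x, y) ≈ (-98.3, 71.1).
Distances from that point to each station vs reported:
  S-05: calculated 161.3 vs reported 161.3 → residual 0.0 km
  S-06: calculated 179.2 vs reported 179.2 → residual 0.0 km
  S-07: calculated 80.3 vs reported 105.6 → residual 25.3 km
  S-08: calculated 244.0 vs reported 244.0 → residual 0.0 km
S-05, S-06, S-08 are mutually consistent (residuals ≈ 0); S-07 is off by 25.3 km.

S-07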